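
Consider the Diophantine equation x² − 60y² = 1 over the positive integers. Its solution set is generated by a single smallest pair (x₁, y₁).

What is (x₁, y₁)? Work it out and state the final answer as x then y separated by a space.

d=60: √d = [7; 1,2,1,14] (ℓ=4, even), read p_3/q_3
a_0=7:  p_0=7·1+0=7,  q_0=7·0+1=1
…
a_2=2:  p_2=2·8+7=23,  q_2=2·1+1=3
a_3=1:  p_3=1·23+8=31,  q_3=1·3+1=4
→ (31, 4).  Check: 31²=961, 60·4²=960, difference 1.

31 4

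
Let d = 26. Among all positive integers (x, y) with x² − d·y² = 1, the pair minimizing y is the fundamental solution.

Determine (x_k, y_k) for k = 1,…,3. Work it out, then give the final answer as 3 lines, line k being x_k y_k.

[5; 10] for √26; ℓ=1 ⇒ convergent index 1
i=0: a=5 ⇒ p=5, q=1
i=1: a=10 ⇒ p=51, q=10
(x₁, y₁) = (51, 10);  51² − 26·10² = 1 ✓
(51+10√26)^2 = 5201 + 1020√26
(51+10√26)^3 = 530451 + 104030√26

51 10
5201 1020
530451 104030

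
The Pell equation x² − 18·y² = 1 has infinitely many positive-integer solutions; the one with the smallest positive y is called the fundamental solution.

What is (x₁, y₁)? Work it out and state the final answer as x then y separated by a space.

17 4

[4; 4,8] for √18; ℓ=2 ⇒ convergent index 1
i=0: a=4 ⇒ p=4, q=1
i=1: a=4 ⇒ p=17, q=4
→ (17, 4).  Check: 17²=289, 18·4²=288, difference 1.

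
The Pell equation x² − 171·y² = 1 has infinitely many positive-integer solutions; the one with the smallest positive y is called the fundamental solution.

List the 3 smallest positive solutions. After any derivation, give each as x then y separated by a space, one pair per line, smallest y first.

170 13
57799 4420
19651490 1502787

[13; 13,26] for √171; ℓ=2 ⇒ convergent index 1
k=0  a_k=13  p_k/q_k = 13/1
k=1  a_k=13  p_k/q_k = 170/13
(x₁, y₁) = (170, 13);  170² − 171·13² = 1 ✓
n=2: (170,13)∘(170,13) = (170·170+171·13·13, 170·13+13·170) = (57799,4420)
n=3: (57799,4420)∘(170,13) = (170·57799+171·13·4420, 170·4420+13·57799) = (19651490,1502787)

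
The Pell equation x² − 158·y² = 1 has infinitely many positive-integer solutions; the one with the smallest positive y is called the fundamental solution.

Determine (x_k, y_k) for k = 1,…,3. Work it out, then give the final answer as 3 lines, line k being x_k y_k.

7743 616
119908097 9539376
1856896782399 147726776120

√158 → a₀=12, period (1,1,3,12,3,1,1,24); ℓ=8 even so k=7
i=0: a=12 ⇒ p=12, q=1
…
i=2: a=1 ⇒ p=25, q=2
i=3: a=3 ⇒ p=88, q=7
i=4: a=12 ⇒ p=1081, q=86
i=5: a=3 ⇒ p=3331, q=265
i=6: a=1 ⇒ p=4412, q=351
i=7: a=1 ⇒ p=7743, q=616
fundamental: x₁=7743, y₁=616  (since 59954049 − 158·379456 = 1)
n=2: (7743,616)∘(7743,616) = (7743·7743+158·616·616, 7743·616+616·7743) = (119908097,9539376)
n=3: (119908097,9539376)∘(7743,616) = (7743·119908097+158·616·9539376, 7743·9539376+616·119908097) = (1856896782399,147726776120)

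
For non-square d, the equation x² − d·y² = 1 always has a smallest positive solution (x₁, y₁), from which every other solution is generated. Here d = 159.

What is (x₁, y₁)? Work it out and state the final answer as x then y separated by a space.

1324 105

√159 → a₀=12, period (1,1,1,1,3,1,1,1,1,24); ℓ=10 even so k=9
a_0=12:  p_0=12·1+0=12,  q_0=12·0+1=1
a_1=1:  p_1=1·12+1=13,  q_1=1·1+0=1
a_2=1:  p_2=1·13+12=25,  q_2=1·1+1=2
a_3=1:  p_3=1·25+13=38,  q_3=1·2+1=3
…
a_7=1:  p_7=1·290+227=517,  q_7=1·23+18=41
a_8=1:  p_8=1·517+290=807,  q_8=1·41+23=64
a_9=1:  p_9=1·807+517=1324,  q_9=1·64+41=105
→ (1324, 105).  Check: 1324²=1752976, 159·105²=1752975, difference 1.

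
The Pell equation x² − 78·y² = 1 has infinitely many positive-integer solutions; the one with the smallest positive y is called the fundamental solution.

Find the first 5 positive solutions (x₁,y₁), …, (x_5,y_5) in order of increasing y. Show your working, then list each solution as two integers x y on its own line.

√78 = [8; 1,4,1,16, …], period ℓ=4 (even) → k=3
i=0: a=8 ⇒ p=8, q=1
…
i=2: a=4 ⇒ p=44, q=5
i=3: a=1 ⇒ p=53, q=6
(x₁, y₁) = (53, 6);  53² − 78·6² = 1 ✓
n=2: (53,6)∘(53,6) = (53·53+78·6·6, 53·6+6·53) = (5617,636)
n=3: (5617,636)∘(53,6) = (53·5617+78·6·636, 53·636+6·5617) = (595349,67410)
n=4: (595349,67410)∘(53,6) = (53·595349+78·6·67410, 53·67410+6·595349) = (63101377,7144824)
n=5: (63101377,7144824)∘(53,6) = (53·63101377+78·6·7144824, 53·7144824+6·63101377) = (6688150613,757283934)

53 6
5617 636
595349 67410
63101377 7144824
6688150613 757283934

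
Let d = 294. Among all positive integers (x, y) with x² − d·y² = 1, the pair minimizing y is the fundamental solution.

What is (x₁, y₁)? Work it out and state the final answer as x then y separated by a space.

4801 280

d=294: √d = [17; 6,1,4,1,6,34] (ℓ=6, even), read p_5/q_5
a_0=17:  p_0=17·1+0=17,  q_0=17·0+1=1
…
a_2=1:  p_2=1·103+17=120,  q_2=1·6+1=7
…
a_4=1:  p_4=1·583+120=703,  q_4=1·34+7=41
a_5=6:  p_5=6·703+583=4801,  q_5=6·41+34=280
→ (4801, 280).  Check: 4801²=23049601, 294·280²=23049600, difference 1.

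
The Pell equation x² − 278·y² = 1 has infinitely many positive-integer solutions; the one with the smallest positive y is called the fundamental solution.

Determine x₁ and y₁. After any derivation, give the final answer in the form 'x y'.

2501 150

[16; 1,2,16,2,1,32] for √278; ℓ=6 ⇒ convergent index 5
a_0=16:  p_0=16·1+0=16,  q_0=16·0+1=1
…
a_2=2:  p_2=2·17+16=50,  q_2=2·1+1=3
a_3=16:  p_3=16·50+17=817,  q_3=16·3+1=49
a_4=2:  p_4=2·817+50=1684,  q_4=2·49+3=101
a_5=1:  p_5=1·1684+817=2501,  q_5=1·101+49=150
→ (2501, 150).  Check: 2501²=6255001, 278·150²=6255000, difference 1.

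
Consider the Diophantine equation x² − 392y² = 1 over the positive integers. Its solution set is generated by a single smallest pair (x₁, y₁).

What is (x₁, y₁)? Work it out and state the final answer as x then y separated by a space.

99 5

d=392: √d = [19; 1,3,1,38] (ℓ=4, even), read p_3/q_3
step 0: (19, 1)  from 19·(1,0) + (0,1)
step 1: (20, 1)  from 1·(19,1) + (1,0)
step 2: (79, 4)  from 3·(20,1) + (19,1)
step 3: (99, 5)  from 1·(79,4) + (20,1)
→ (99, 5).  Check: 99²=9801, 392·5²=9800, difference 1.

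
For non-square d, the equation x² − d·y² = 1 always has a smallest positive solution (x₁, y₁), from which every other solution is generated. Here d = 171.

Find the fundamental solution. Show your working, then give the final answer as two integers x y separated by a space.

170 13

[13; 13,26] for √171; ℓ=2 ⇒ convergent index 1
step 0: (13, 1)  from 13·(1,0) + (0,1)
step 1: (170, 13)  from 13·(13,1) + (1,0)
fundamental: x₁=170, y₁=13  (since 28900 − 171·169 = 1)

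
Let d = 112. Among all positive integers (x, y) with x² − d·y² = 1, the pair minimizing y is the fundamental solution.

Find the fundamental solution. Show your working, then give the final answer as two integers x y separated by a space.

127 12

√112 → a₀=10, period (1,1,2,1,1,20); ℓ=6 even so k=5
step 0: (10, 1)  from 10·(1,0) + (0,1)
step 1: (11, 1)  from 1·(10,1) + (1,0)
…
step 3: (53, 5)  from 2·(21,2) + (11,1)
step 4: (74, 7)  from 1·(53,5) + (21,2)
step 5: (127, 12)  from 1·(74,7) + (53,5)
→ (127, 12).  Check: 127²=16129, 112·12²=16128, difference 1.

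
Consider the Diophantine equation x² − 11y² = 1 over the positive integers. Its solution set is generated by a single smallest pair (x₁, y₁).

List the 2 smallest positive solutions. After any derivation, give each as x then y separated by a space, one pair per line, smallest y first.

10 3
199 60

[3; 3,6] for √11; ℓ=2 ⇒ convergent index 1
a_0=3:  p_0=3·1+0=3,  q_0=3·0+1=1
a_1=3:  p_1=3·3+1=10,  q_1=3·1+0=3
→ (10, 3).  Check: 10²=100, 11·3²=99, difference 1.
(x_2, y_2) = (10·10 + 11·3·3, 10·3 + 3·10) = (199, 60)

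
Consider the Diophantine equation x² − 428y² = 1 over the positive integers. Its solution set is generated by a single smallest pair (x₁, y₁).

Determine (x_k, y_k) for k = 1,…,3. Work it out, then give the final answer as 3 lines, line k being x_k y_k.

1850887 89466
6851565373537 331182912684
25362946559057703751 1225964295417811950

[20; 1,2,4,1,5,10,5,1,4,2,1,40] for √428; ℓ=12 ⇒ convergent index 11
a_0=20:  p_0=20·1+0=20,  q_0=20·0+1=1
a_1=1:  p_1=1·20+1=21,  q_1=1·1+0=1
…
a_4=1:  p_4=1·269+62=331,  q_4=1·13+3=16
…
a_6=10:  p_6=10·1924+331=19571,  q_6=10·93+16=946
…
a_8=1:  p_8=1·99779+19571=119350,  q_8=1·4823+946=5769
…
a_10=2:  p_10=2·577179+119350=1273708,  q_10=2·27899+5769=61567
a_11=1:  p_11=1·1273708+577179=1850887,  q_11=1·61567+27899=89466
(x₁, y₁) = (1850887, 89466);  1850887² − 428·89466² = 1 ✓
(x_2, y_2) = (1850887·1850887 + 428·89466·89466, 1850887·89466 + 89466·1850887) = (6851565373537, 331182912684)
(x_3, y_3) = (1850887·6851565373537 + 428·89466·331182912684, 1850887·331182912684 + 89466·6851565373537) = (25362946559057703751, 1225964295417811950)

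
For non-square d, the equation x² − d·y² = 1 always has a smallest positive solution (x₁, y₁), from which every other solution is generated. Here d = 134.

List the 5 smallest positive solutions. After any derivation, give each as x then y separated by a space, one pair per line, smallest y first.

145925 12606
42588211249 3679061100
12429369452874725 1073733982022394
3627511474778900280001 313369262649556627800
1058689223901792677265417125 91456819303199367841407606

d=134: √d = [11; 1,1,2,1,3,…,1,1,22] (ℓ=14, even), read p_13/q_13
a_0=11:  p_0=11·1+0=11,  q_0=11·0+1=1
a_1=1:  p_1=1·11+1=12,  q_1=1·1+0=1
…
a_4=1:  p_4=1·58+23=81,  q_4=1·5+2=7
…
a_9=3:  p_9=3·4503+4121=17630,  q_9=3·389+356=1523
a_10=1:  p_10=1·17630+4503=22133,  q_10=1·1523+389=1912
…
a_12=1:  p_12=1·61896+22133=84029,  q_12=1·5347+1912=7259
a_13=1:  p_13=1·84029+61896=145925,  q_13=1·7259+5347=12606
→ (145925, 12606).  Check: 145925²=21294105625, 134·12606²=21294105624, difference 1.
n=2: (145925,12606)∘(145925,12606) = (145925·145925+134·12606·12606, 145925·12606+12606·145925) = (42588211249,3679061100)
n=3: (42588211249,3679061100)∘(145925,12606) = (145925·42588211249+134·12606·3679061100, 145925·3679061100+12606·42588211249) = (12429369452874725,1073733982022394)
n=4: (12429369452874725,1073733982022394)∘(145925,12606) = (145925·12429369452874725+134·12606·1073733982022394, 145925·1073733982022394+12606·12429369452874725) = (3627511474778900280001,313369262649556627800)
n=5: (3627511474778900280001,313369262649556627800)∘(145925,12606) = (145925·3627511474778900280001+134·12606·313369262649556627800, 145925·313369262649556627800+12606·3627511474778900280001) = (1058689223901792677265417125,91456819303199367841407606)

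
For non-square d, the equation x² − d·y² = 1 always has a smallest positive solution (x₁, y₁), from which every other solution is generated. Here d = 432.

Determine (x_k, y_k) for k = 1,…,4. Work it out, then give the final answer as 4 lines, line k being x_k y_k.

1351 65
3650401 175630
9863382151 474552195
26650854921601 1282239855260

[20; 1,3,1,1,1,3,1,40] for √432; ℓ=8 ⇒ convergent index 7
k=0  a_k=20  p_k/q_k = 20/1
k=1  a_k=1  p_k/q_k = 21/1
…
k=3  a_k=1  p_k/q_k = 104/5
…
k=5  a_k=1  p_k/q_k = 291/14
k=6  a_k=3  p_k/q_k = 1060/51
k=7  a_k=1  p_k/q_k = 1351/65
fundamental: x₁=1351, y₁=65  (since 1825201 − 432·4225 = 1)
(x_2, y_2) = (1351·1351 + 432·65·65, 1351·65 + 65·1351) = (3650401, 175630)
(x_3, y_3) = (1351·3650401 + 432·65·175630, 1351·175630 + 65·3650401) = (9863382151, 474552195)
(x_4, y_4) = (1351·9863382151 + 432·65·474552195, 1351·474552195 + 65·9863382151) = (26650854921601, 1282239855260)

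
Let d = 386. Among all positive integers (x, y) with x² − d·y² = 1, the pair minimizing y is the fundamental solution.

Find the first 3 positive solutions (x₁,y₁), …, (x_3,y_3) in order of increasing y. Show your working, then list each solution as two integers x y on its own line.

111555 5678
24889036049 1266818580
5552992832780835 282639893378122

√386 = [19; 1,1,1,4,1,18,1,4,1,1,1,38, …], period ℓ=12 (even) → k=11
a_0=19:  p_0=19·1+0=19,  q_0=19·0+1=1
…
a_2=1:  p_2=1·20+19=39,  q_2=1·1+1=2
a_3=1:  p_3=1·39+20=59,  q_3=1·2+1=3
…
a_5=1:  p_5=1·275+59=334,  q_5=1·14+3=17
…
a_7=1:  p_7=1·6287+334=6621,  q_7=1·320+17=337
…
a_10=1:  p_10=1·39392+32771=72163,  q_10=1·2005+1668=3673
a_11=1:  p_11=1·72163+39392=111555,  q_11=1·3673+2005=5678
→ (111555, 5678).  Check: 111555²=12444518025, 386·5678²=12444518024, difference 1.
(111555+5678√386)^2 = 24889036049 + 1266818580√386
(111555+5678√386)^3 = 5552992832780835 + 282639893378122√386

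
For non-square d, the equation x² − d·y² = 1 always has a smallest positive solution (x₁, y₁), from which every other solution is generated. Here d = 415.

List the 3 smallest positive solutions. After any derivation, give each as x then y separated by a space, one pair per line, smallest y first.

18412804 903849
678062702284831 33284788965192
24970071273761872339444 1225732590794885332887

√415 = [20; 2,1,2,4,6,…,1,2,40, …], period ℓ=16 (even) → k=15
a_0=20:  p_0=20·1+0=20,  q_0=20·0+1=1
a_1=2:  p_1=2·20+1=41,  q_1=2·1+0=2
…
a_3=2:  p_3=2·61+41=163,  q_3=2·3+2=8
a_4=4:  p_4=4·163+61=713,  q_4=4·8+3=35
a_5=6:  p_5=6·713+163=4441,  q_5=6·35+8=218
…
a_7=1:  p_7=1·5154+4441=9595,  q_7=1·253+218=471
a_8=3:  p_8=3·9595+5154=33939,  q_8=3·471+253=1666
a_9=1:  p_9=1·33939+9595=43534,  q_9=1·1666+471=2137
a_10=1:  p_10=1·43534+33939=77473,  q_10=1·2137+1666=3803
a_11=6:  p_11=6·77473+43534=508372,  q_11=6·3803+2137=24955
a_12=4:  p_12=4·508372+77473=2110961,  q_12=4·24955+3803=103623
a_13=2:  p_13=2·2110961+508372=4730294,  q_13=2·103623+24955=232201
a_14=1:  p_14=1·4730294+2110961=6841255,  q_14=1·232201+103623=335824
a_15=2:  p_15=2·6841255+4730294=18412804,  q_15=2·335824+232201=903849
→ (18412804, 903849).  Check: 18412804²=339031351142416, 415·903849²=339031351142415, difference 1.
(x_2, y_2) = (18412804·18412804 + 415·903849·903849, 18412804·903849 + 903849·18412804) = (678062702284831, 33284788965192)
(x_3, y_3) = (18412804·678062702284831 + 415·903849·33284788965192, 18412804·33284788965192 + 903849·678062702284831) = (24970071273761872339444, 1225732590794885332887)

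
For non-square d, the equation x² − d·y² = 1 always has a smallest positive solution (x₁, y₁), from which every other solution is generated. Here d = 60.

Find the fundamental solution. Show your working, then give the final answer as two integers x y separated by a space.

31 4

√60 → a₀=7, period (1,2,1,14); ℓ=4 even so k=3
step 0: (7, 1)  from 7·(1,0) + (0,1)
…
step 2: (23, 3)  from 2·(8,1) + (7,1)
step 3: (31, 4)  from 1·(23,3) + (8,1)
fundamental: x₁=31, y₁=4  (since 961 − 60·16 = 1)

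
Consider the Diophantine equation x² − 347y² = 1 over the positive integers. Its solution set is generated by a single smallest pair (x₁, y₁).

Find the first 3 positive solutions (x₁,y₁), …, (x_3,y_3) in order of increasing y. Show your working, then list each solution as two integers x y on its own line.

[18; 1,1,1,2,4,…,1,1,36] for √347; ℓ=14 ⇒ convergent index 13
i=0: a=18 ⇒ p=18, q=1
i=1: a=1 ⇒ p=19, q=1
i=2: a=1 ⇒ p=37, q=2
…
i=4: a=2 ⇒ p=149, q=8
…
i=6: a=1 ⇒ p=801, q=43
i=7: a=17 ⇒ p=14269, q=766
i=8: a=1 ⇒ p=15070, q=809
…
i=12: a=1 ⇒ p=402885, q=21628
i=13: a=1 ⇒ p=641602, q=34443
fundamental: x₁=641602, y₁=34443  (since 411653126404 − 347·1186320249 = 1)
(641602+34443√347)^2 = 823306252807 + 44197395372√347
(641602+34443√347)^3 = 1056469876826312026 + 56714274530897445√347

641602 34443
823306252807 44197395372
1056469876826312026 56714274530897445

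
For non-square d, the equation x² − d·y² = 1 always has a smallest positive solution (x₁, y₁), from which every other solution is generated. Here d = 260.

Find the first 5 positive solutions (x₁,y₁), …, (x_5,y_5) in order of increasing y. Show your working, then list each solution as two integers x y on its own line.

d=260: √d = [16; 8,32] (ℓ=2, even), read p_1/q_1
a_0=16:  p_0=16·1+0=16,  q_0=16·0+1=1
a_1=8:  p_1=8·16+1=129,  q_1=8·1+0=8
(x₁, y₁) = (129, 8);  129² − 260·8² = 1 ✓
n=2: (129,8)∘(129,8) = (129·129+260·8·8, 129·8+8·129) = (33281,2064)
n=3: (33281,2064)∘(129,8) = (129·33281+260·8·2064, 129·2064+8·33281) = (8586369,532504)
n=4: (8586369,532504)∘(129,8) = (129·8586369+260·8·532504, 129·532504+8·8586369) = (2215249921,137383968)
n=5: (2215249921,137383968)∘(129,8) = (129·2215249921+260·8·137383968, 129·137383968+8·2215249921) = (571525893249,35444531240)

129 8
33281 2064
8586369 532504
2215249921 137383968
571525893249 35444531240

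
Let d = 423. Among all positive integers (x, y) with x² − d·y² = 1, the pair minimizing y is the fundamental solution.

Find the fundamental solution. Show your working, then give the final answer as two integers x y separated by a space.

d=423: √d = [20; 1,1,3,4,3,1,1,40] (ℓ=8, even), read p_7/q_7
step 0: (20, 1)  from 20·(1,0) + (0,1)
step 1: (21, 1)  from 1·(20,1) + (1,0)
step 2: (41, 2)  from 1·(21,1) + (20,1)
step 3: (144, 7)  from 3·(41,2) + (21,1)
step 4: (617, 30)  from 4·(144,7) + (41,2)
step 5: (1995, 97)  from 3·(617,30) + (144,7)
step 6: (2612, 127)  from 1·(1995,97) + (617,30)
step 7: (4607, 224)  from 1·(2612,127) + (1995,97)
→ (4607, 224).  Check: 4607²=21224449, 423·224²=21224448, difference 1.

4607 224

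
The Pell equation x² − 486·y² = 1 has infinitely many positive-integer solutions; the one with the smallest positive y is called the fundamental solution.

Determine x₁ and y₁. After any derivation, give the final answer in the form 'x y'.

d=486: √d = [22; 22,44] (ℓ=2, even), read p_1/q_1
k=0  a_k=22  p_k/q_k = 22/1
k=1  a_k=22  p_k/q_k = 485/22
(x₁, y₁) = (485, 22);  485² − 486·22² = 1 ✓

485 22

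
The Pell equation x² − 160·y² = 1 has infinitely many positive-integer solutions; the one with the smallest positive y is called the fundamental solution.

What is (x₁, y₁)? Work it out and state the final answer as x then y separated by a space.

√160 → a₀=12, period (1,1,1,5,1,1,1,24); ℓ=8 even so k=7
step 0: (12, 1)  from 12·(1,0) + (0,1)
…
step 6: (468, 37)  from 1·(253,20) + (215,17)
step 7: (721, 57)  from 1·(468,37) + (253,20)
(x₁, y₁) = (721, 57);  721² − 160·57² = 1 ✓

721 57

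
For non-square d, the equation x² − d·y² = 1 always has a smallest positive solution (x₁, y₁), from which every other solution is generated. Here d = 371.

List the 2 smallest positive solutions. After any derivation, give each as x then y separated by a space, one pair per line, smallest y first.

1695 88
5746049 298320

[19; 3,1,4,1,3,38] for √371; ℓ=6 ⇒ convergent index 5
step 0: (19, 1)  from 19·(1,0) + (0,1)
step 1: (58, 3)  from 3·(19,1) + (1,0)
step 2: (77, 4)  from 1·(58,3) + (19,1)
step 3: (366, 19)  from 4·(77,4) + (58,3)
step 4: (443, 23)  from 1·(366,19) + (77,4)
step 5: (1695, 88)  from 3·(443,23) + (366,19)
fundamental: x₁=1695, y₁=88  (since 2873025 − 371·7744 = 1)
n=2: (1695,88)∘(1695,88) = (1695·1695+371·88·88, 1695·88+88·1695) = (5746049,298320)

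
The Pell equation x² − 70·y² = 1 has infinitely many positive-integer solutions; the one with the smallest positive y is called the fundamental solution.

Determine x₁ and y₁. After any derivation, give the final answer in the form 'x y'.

251 30

d=70: √d = [8; 2,1,2,1,2,16] (ℓ=6, even), read p_5/q_5
i=0: a=8 ⇒ p=8, q=1
i=1: a=2 ⇒ p=17, q=2
…
i=3: a=2 ⇒ p=67, q=8
i=4: a=1 ⇒ p=92, q=11
i=5: a=2 ⇒ p=251, q=30
→ (251, 30).  Check: 251²=63001, 70·30²=63000, difference 1.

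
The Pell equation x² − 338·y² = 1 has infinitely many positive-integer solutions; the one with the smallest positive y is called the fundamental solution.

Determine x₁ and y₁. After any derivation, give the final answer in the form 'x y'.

114243 6214

√338 → a₀=18, period (2,1,1,2,36); ℓ=5 odd so k=9
step 0: (18, 1)  from 18·(1,0) + (0,1)
step 1: (37, 2)  from 2·(18,1) + (1,0)
…
step 7: (26327, 1432)  from 1·(17631,959) + (8696,473)
step 8: (43958, 2391)  from 1·(26327,1432) + (17631,959)
step 9: (114243, 6214)  from 2·(43958,2391) + (26327,1432)
fundamental: x₁=114243, y₁=6214  (since 13051463049 − 338·38613796 = 1)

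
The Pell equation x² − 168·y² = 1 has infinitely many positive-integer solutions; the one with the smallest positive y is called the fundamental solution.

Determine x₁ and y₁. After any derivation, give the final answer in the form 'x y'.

13 1

d=168: √d = [12; 1,24] (ℓ=2, even), read p_1/q_1
i=0: a=12 ⇒ p=12, q=1
i=1: a=1 ⇒ p=13, q=1
fundamental: x₁=13, y₁=1  (since 169 − 168·1 = 1)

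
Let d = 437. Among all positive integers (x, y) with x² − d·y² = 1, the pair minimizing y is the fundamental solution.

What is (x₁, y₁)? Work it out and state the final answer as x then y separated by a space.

4599 220

√437 → a₀=20, period (1,9,2,9,1,40); ℓ=6 even so k=5
i=0: a=20 ⇒ p=20, q=1
i=1: a=1 ⇒ p=21, q=1
i=2: a=9 ⇒ p=209, q=10
…
i=4: a=9 ⇒ p=4160, q=199
i=5: a=1 ⇒ p=4599, q=220
(x₁, y₁) = (4599, 220);  4599² − 437·220² = 1 ✓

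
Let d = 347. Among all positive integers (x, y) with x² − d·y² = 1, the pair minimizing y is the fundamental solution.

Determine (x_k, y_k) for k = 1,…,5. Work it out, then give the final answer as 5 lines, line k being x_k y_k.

641602 34443
823306252807 44197395372
1056469876826312026 56714274530897445
1355666371822207590758497 72775983935101527618408
1739596510986687599414840072362 93386433689401306371520721787

√347 = [18; 1,1,1,2,4,…,1,1,36, …], period ℓ=14 (even) → k=13
i=0: a=18 ⇒ p=18, q=1
i=1: a=1 ⇒ p=19, q=1
…
i=4: a=2 ⇒ p=149, q=8
…
i=7: a=17 ⇒ p=14269, q=766
i=8: a=1 ⇒ p=15070, q=809
i=9: a=4 ⇒ p=74549, q=4002
i=10: a=2 ⇒ p=164168, q=8813
…
i=12: a=1 ⇒ p=402885, q=21628
i=13: a=1 ⇒ p=641602, q=34443
fundamental: x₁=641602, y₁=34443  (since 411653126404 − 347·1186320249 = 1)
k=2:  x_2 = 641602·641602+347·34443·34443 = 823306252807,  y_2 = 641602·34443+34443·641602 = 44197395372
k=3:  x_3 = 641602·823306252807+347·34443·44197395372 = 1056469876826312026,  y_3 = 641602·44197395372+34443·823306252807 = 56714274530897445
k=4:  x_4 = 641602·1056469876826312026+347·34443·56714274530897445 = 1355666371822207590758497,  y_4 = 641602·56714274530897445+34443·1056469876826312026 = 72775983935101527618408
k=5:  x_5 = 641602·1355666371822207590758497+347·34443·72775983935101527618408 = 1739596510986687599414840072362,  y_5 = 641602·72775983935101527618408+34443·1355666371822207590758497 = 93386433689401306371520721787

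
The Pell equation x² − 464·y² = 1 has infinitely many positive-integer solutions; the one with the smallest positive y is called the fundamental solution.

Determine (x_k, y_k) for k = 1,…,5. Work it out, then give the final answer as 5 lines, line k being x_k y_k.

d=464: √d = [21; 1,1,5,1,1,1,5,1,1,42] (ℓ=10, even), read p_9/q_9
k=0  a_k=21  p_k/q_k = 21/1
…
k=3  a_k=5  p_k/q_k = 237/11
…
k=5  a_k=1  p_k/q_k = 517/24
…
k=7  a_k=5  p_k/q_k = 4502/209
k=8  a_k=1  p_k/q_k = 5299/246
k=9  a_k=1  p_k/q_k = 9801/455
(x₁, y₁) = (9801, 455);  9801² − 464·455² = 1 ✓
(x_2, y_2) = (9801·9801 + 464·455·455, 9801·455 + 455·9801) = (192119201, 8918910)
(x_3, y_3) = (9801·192119201 + 464·455·8918910, 9801·8918910 + 455·192119201) = (3765920568201, 174828473365)
(x_4, y_4) = (9801·3765920568201 + 464·455·174828473365, 9801·174828473365 + 455·3765920568201) = (73819574785756801, 3426987725981820)
(x_5, y_5) = (9801·73819574785756801 + 464·455·3426987725981820, 9801·3426987725981820 + 455·73819574785756801) = (1447011301184484245001, 67175813229867162275)

9801 455
192119201 8918910
3765920568201 174828473365
73819574785756801 3426987725981820
1447011301184484245001 67175813229867162275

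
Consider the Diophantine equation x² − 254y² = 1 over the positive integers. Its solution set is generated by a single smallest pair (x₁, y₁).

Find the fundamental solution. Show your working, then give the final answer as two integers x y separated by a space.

√254 → a₀=15, period (1,14,1,30); ℓ=4 even so k=3
k=0  a_k=15  p_k/q_k = 15/1
k=1  a_k=1  p_k/q_k = 16/1
k=2  a_k=14  p_k/q_k = 239/15
k=3  a_k=1  p_k/q_k = 255/16
(x₁, y₁) = (255, 16);  255² − 254·16² = 1 ✓

255 16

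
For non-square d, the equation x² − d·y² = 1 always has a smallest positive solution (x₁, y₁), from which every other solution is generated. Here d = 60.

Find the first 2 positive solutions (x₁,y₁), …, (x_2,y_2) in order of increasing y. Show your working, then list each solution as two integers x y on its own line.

31 4
1921 248

√60 = [7; 1,2,1,14, …], period ℓ=4 (even) → k=3
k=0  a_k=7  p_k/q_k = 7/1
k=1  a_k=1  p_k/q_k = 8/1
k=2  a_k=2  p_k/q_k = 23/3
k=3  a_k=1  p_k/q_k = 31/4
(x₁, y₁) = (31, 4);  31² − 60·4² = 1 ✓
k=2:  x_2 = 31·31+60·4·4 = 1921,  y_2 = 31·4+4·31 = 248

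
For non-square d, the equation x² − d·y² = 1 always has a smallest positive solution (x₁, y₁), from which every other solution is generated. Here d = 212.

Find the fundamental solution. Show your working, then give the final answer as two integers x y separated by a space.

66249 4550

√212 = [14; 1,1,3,1,1,…,1,1,28, …], period ℓ=14 (even) → k=13
a_0=14:  p_0=14·1+0=14,  q_0=14·0+1=1
a_1=1:  p_1=1·14+1=15,  q_1=1·1+0=1
a_2=1:  p_2=1·15+14=29,  q_2=1·1+1=2
a_3=3:  p_3=3·29+15=102,  q_3=3·2+1=7
a_4=1:  p_4=1·102+29=131,  q_4=1·7+2=9
a_5=1:  p_5=1·131+102=233,  q_5=1·9+7=16
a_6=1:  p_6=1·233+131=364,  q_6=1·16+9=25
…
a_8=1:  p_8=1·2417+364=2781,  q_8=1·166+25=191
a_9=1:  p_9=1·2781+2417=5198,  q_9=1·191+166=357
a_10=1:  p_10=1·5198+2781=7979,  q_10=1·357+191=548
a_11=3:  p_11=3·7979+5198=29135,  q_11=3·548+357=2001
a_12=1:  p_12=1·29135+7979=37114,  q_12=1·2001+548=2549
a_13=1:  p_13=1·37114+29135=66249,  q_13=1·2549+2001=4550
(x₁, y₁) = (66249, 4550);  66249² − 212·4550² = 1 ✓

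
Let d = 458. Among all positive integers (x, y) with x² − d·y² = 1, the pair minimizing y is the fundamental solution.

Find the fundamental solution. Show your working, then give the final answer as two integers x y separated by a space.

√458 → a₀=21, period (2,2,42); ℓ=3 odd so k=5
step 0: (21, 1)  from 21·(1,0) + (0,1)
…
step 2: (107, 5)  from 2·(43,2) + (21,1)
step 3: (4537, 212)  from 42·(107,5) + (43,2)
step 4: (9181, 429)  from 2·(4537,212) + (107,5)
step 5: (22899, 1070)  from 2·(9181,429) + (4537,212)
fundamental: x₁=22899, y₁=1070  (since 524364201 − 458·1144900 = 1)

22899 1070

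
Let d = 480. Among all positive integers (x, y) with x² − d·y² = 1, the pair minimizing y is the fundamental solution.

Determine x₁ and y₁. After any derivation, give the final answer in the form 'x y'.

[21; 1,9,1,42] for √480; ℓ=4 ⇒ convergent index 3
a_0=21:  p_0=21·1+0=21,  q_0=21·0+1=1
…
a_2=9:  p_2=9·22+21=219,  q_2=9·1+1=10
a_3=1:  p_3=1·219+22=241,  q_3=1·10+1=11
→ (241, 11).  Check: 241²=58081, 480·11²=58080, difference 1.

241 11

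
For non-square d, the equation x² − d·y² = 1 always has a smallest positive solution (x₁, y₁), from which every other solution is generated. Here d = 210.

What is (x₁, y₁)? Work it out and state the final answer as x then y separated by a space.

29 2

√210 → a₀=14, period (2,28); ℓ=2 even so k=1
a_0=14:  p_0=14·1+0=14,  q_0=14·0+1=1
a_1=2:  p_1=2·14+1=29,  q_1=2·1+0=2
fundamental: x₁=29, y₁=2  (since 841 − 210·4 = 1)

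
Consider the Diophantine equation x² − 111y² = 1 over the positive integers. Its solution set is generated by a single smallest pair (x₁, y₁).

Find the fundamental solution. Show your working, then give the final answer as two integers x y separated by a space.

295 28

√111 = [10; 1,1,6,1,1,20, …], period ℓ=6 (even) → k=5
a_0=10:  p_0=10·1+0=10,  q_0=10·0+1=1
…
a_2=1:  p_2=1·11+10=21,  q_2=1·1+1=2
a_3=6:  p_3=6·21+11=137,  q_3=6·2+1=13
a_4=1:  p_4=1·137+21=158,  q_4=1·13+2=15
a_5=1:  p_5=1·158+137=295,  q_5=1·15+13=28
fundamental: x₁=295, y₁=28  (since 87025 − 111·784 = 1)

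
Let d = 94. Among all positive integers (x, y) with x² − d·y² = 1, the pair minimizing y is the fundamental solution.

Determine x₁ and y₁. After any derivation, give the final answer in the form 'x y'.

2143295 221064

√94 = [9; 1,2,3,1,1,…,2,1,18, …], period ℓ=16 (even) → k=15
a_0=9:  p_0=9·1+0=9,  q_0=9·0+1=1
a_1=1:  p_1=1·9+1=10,  q_1=1·1+0=1
…
a_4=1:  p_4=1·97+29=126,  q_4=1·10+3=13
…
a_8=8:  p_8=8·1464+1241=12953,  q_8=8·151+128=1336
…
a_10=5:  p_10=5·14417+12953=85038,  q_10=5·1487+1336=8771
a_11=1:  p_11=1·85038+14417=99455,  q_11=1·8771+1487=10258
a_12=1:  p_12=1·99455+85038=184493,  q_12=1·10258+8771=19029
…
a_14=2:  p_14=2·652934+184493=1490361,  q_14=2·67345+19029=153719
a_15=1:  p_15=1·1490361+652934=2143295,  q_15=1·153719+67345=221064
→ (2143295, 221064).  Check: 2143295²=4593713457025, 94·221064²=4593713457024, difference 1.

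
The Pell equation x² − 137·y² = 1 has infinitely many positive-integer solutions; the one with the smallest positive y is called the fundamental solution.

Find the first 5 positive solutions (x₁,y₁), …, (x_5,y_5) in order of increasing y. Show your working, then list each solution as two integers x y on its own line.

6083073 519712
74007554246657 6322892069952
900386710067742990849 76925228065277725280
10954236171143757109591351297 935883555725460013412300928
133270836576615035597116312473600513 11386095977955005515107946008258208

[11; 1,2,2,1,1,2,2,1,22] for √137; ℓ=9 ⇒ convergent index 17
step 0: (11, 1)  from 11·(1,0) + (0,1)
…
step 9: (39597, 3383)  from 22·(1744,149) + (1229,105)
…
step 11: (122279, 10447)  from 2·(41341,3532) + (39597,3383)
…
step 16: (4286741, 366241)  from 2·(1796332,153471) + (694077,59299)
step 17: (6083073, 519712)  from 1·(4286741,366241) + (1796332,153471)
fundamental: x₁=6083073, y₁=519712  (since 37003777123329 − 137·270100562944 = 1)
n=2: (6083073,519712)∘(6083073,519712) = (6083073·6083073+137·519712·519712, 6083073·519712+519712·6083073) = (74007554246657,6322892069952)
n=3: (74007554246657,6322892069952)∘(6083073,519712) = (6083073·74007554246657+137·519712·6322892069952, 6083073·6322892069952+519712·74007554246657) = (900386710067742990849,76925228065277725280)
n=4: (900386710067742990849,76925228065277725280)∘(6083073,519712) = (6083073·900386710067742990849+137·519712·76925228065277725280, 6083073·76925228065277725280+519712·900386710067742990849) = (10954236171143757109591351297,935883555725460013412300928)
n=5: (10954236171143757109591351297,935883555725460013412300928)∘(6083073,519712) = (6083073·10954236171143757109591351297+137·519712·935883555725460013412300928, 6083073·935883555725460013412300928+519712·10954236171143757109591351297) = (133270836576615035597116312473600513,11386095977955005515107946008258208)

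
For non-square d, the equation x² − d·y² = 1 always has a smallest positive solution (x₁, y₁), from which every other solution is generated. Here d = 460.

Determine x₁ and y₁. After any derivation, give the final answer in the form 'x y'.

2535751 118230

√460 → a₀=21, period (2,4,3,1,2,10,2,1,3,4,2,42); ℓ=12 even so k=11
step 0: (21, 1)  from 21·(1,0) + (0,1)
step 1: (43, 2)  from 2·(21,1) + (1,0)
…
step 3: (622, 29)  from 3·(193,9) + (43,2)
step 4: (815, 38)  from 1·(622,29) + (193,9)
step 5: (2252, 105)  from 2·(815,38) + (622,29)
step 6: (23335, 1088)  from 10·(2252,105) + (815,38)
step 7: (48922, 2281)  from 2·(23335,1088) + (2252,105)
…
step 9: (265693, 12388)  from 3·(72257,3369) + (48922,2281)
step 10: (1135029, 52921)  from 4·(265693,12388) + (72257,3369)
step 11: (2535751, 118230)  from 2·(1135029,52921) + (265693,12388)
(x₁, y₁) = (2535751, 118230);  2535751² − 460·118230² = 1 ✓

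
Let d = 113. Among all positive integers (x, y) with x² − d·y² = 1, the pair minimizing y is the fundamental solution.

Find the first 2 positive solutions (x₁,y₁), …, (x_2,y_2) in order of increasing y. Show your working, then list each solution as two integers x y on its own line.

1204353 113296
2900932297217 272896754976

√113 → a₀=10, period (1,1,1,2,2,1,1,1,20); ℓ=9 odd so k=17
k=0  a_k=10  p_k/q_k = 10/1
…
k=2  a_k=1  p_k/q_k = 21/2
…
k=4  a_k=2  p_k/q_k = 85/8
k=5  a_k=2  p_k/q_k = 202/19
…
k=7  a_k=1  p_k/q_k = 489/46
k=8  a_k=1  p_k/q_k = 776/73
k=9  a_k=20  p_k/q_k = 16009/1506
…
k=11  a_k=1  p_k/q_k = 32794/3085
k=12  a_k=1  p_k/q_k = 49579/4664
k=13  a_k=2  p_k/q_k = 131952/12413
k=14  a_k=2  p_k/q_k = 313483/29490
…
k=16  a_k=1  p_k/q_k = 758918/71393
k=17  a_k=1  p_k/q_k = 1204353/113296
fundamental: x₁=1204353, y₁=113296  (since 1450466148609 − 113·12835983616 = 1)
(x_2, y_2) = (1204353·1204353 + 113·113296·113296, 1204353·113296 + 113296·1204353) = (2900932297217, 272896754976)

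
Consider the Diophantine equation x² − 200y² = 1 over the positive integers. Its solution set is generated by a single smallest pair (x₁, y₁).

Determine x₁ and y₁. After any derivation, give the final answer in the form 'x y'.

√200 → a₀=14, period (7,28); ℓ=2 even so k=1
i=0: a=14 ⇒ p=14, q=1
i=1: a=7 ⇒ p=99, q=7
fundamental: x₁=99, y₁=7  (since 9801 − 200·49 = 1)

99 7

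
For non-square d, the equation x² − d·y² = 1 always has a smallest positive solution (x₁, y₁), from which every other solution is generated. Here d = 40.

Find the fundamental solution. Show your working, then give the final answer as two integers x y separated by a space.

[6; 3,12] for √40; ℓ=2 ⇒ convergent index 1
a_0=6:  p_0=6·1+0=6,  q_0=6·0+1=1
a_1=3:  p_1=3·6+1=19,  q_1=3·1+0=3
→ (19, 3).  Check: 19²=361, 40·3²=360, difference 1.

19 3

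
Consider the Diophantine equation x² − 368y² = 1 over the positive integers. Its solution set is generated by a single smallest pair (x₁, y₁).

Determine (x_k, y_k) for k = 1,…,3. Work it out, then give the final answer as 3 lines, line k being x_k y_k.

√368 → a₀=19, period (5,2,5,38); ℓ=4 even so k=3
k=0  a_k=19  p_k/q_k = 19/1
…
k=2  a_k=2  p_k/q_k = 211/11
k=3  a_k=5  p_k/q_k = 1151/60
(x₁, y₁) = (1151, 60);  1151² − 368·60² = 1 ✓
(1151+60√368)^2 = 2649601 + 138120√368
(1151+60√368)^3 = 6099380351 + 317952180√368

1151 60
2649601 138120
6099380351 317952180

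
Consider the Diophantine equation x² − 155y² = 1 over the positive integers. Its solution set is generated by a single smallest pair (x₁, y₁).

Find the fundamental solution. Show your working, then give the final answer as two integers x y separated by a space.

√155 → a₀=12, period (2,4,2,24); ℓ=4 even so k=3
i=0: a=12 ⇒ p=12, q=1
…
i=2: a=4 ⇒ p=112, q=9
i=3: a=2 ⇒ p=249, q=20
→ (249, 20).  Check: 249²=62001, 155·20²=62000, difference 1.

249 20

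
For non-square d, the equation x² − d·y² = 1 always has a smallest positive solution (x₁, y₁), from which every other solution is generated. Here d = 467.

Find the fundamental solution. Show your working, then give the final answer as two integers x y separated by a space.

1625626 75225

d=467: √d = [21; 1,1,1,1,3,…,1,1,42] (ℓ=14, even), read p_13/q_13
step 0: (21, 1)  from 21·(1,0) + (0,1)
step 1: (22, 1)  from 1·(21,1) + (1,0)
…
step 3: (65, 3)  from 1·(43,2) + (22,1)
step 4: (108, 5)  from 1·(65,3) + (43,2)
step 5: (389, 18)  from 3·(108,5) + (65,3)
step 6: (1275, 59)  from 3·(389,18) + (108,5)
…
step 12: (991929, 45901)  from 1·(633697,29324) + (358232,16577)
step 13: (1625626, 75225)  from 1·(991929,45901) + (633697,29324)
fundamental: x₁=1625626, y₁=75225  (since 2642659891876 − 467·5658800625 = 1)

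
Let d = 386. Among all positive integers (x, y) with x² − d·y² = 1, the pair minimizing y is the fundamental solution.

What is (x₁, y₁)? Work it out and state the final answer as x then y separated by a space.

111555 5678

√386 = [19; 1,1,1,4,1,18,1,4,1,1,1,38, …], period ℓ=12 (even) → k=11
i=0: a=19 ⇒ p=19, q=1
i=1: a=1 ⇒ p=20, q=1
i=2: a=1 ⇒ p=39, q=2
…
i=4: a=4 ⇒ p=275, q=14
i=5: a=1 ⇒ p=334, q=17
i=6: a=18 ⇒ p=6287, q=320
i=7: a=1 ⇒ p=6621, q=337
i=8: a=4 ⇒ p=32771, q=1668
i=9: a=1 ⇒ p=39392, q=2005
i=10: a=1 ⇒ p=72163, q=3673
i=11: a=1 ⇒ p=111555, q=5678
(x₁, y₁) = (111555, 5678);  111555² − 386·5678² = 1 ✓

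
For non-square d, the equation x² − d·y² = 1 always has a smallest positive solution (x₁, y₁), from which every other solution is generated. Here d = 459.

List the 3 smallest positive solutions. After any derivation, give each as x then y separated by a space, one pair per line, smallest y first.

499850 23331
499700044999 23324000700
499550134985000450 23317003499766669

d=459: √d = [21; 2,2,1,4,21,4,1,2,2,42] (ℓ=10, even), read p_9/q_9
step 0: (21, 1)  from 21·(1,0) + (0,1)
…
step 2: (107, 5)  from 2·(43,2) + (21,1)
…
step 4: (707, 33)  from 4·(150,7) + (107,5)
…
step 8: (212079, 9899)  from 2·(75692,3533) + (60695,2833)
step 9: (499850, 23331)  from 2·(212079,9899) + (75692,3533)
→ (499850, 23331).  Check: 499850²=249850022500, 459·23331²=249850022499, difference 1.
(x_2, y_2) = (499850·499850 + 459·23331·23331, 499850·23331 + 23331·499850) = (499700044999, 23324000700)
(x_3, y_3) = (499850·499700044999 + 459·23331·23324000700, 499850·23324000700 + 23331·499700044999) = (499550134985000450, 23317003499766669)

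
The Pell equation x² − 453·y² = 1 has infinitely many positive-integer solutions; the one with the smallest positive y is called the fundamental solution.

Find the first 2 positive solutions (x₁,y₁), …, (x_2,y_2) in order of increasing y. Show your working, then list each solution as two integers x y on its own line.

1653751 77700
5469784740001 256992905400

√453 = [21; 3,1,1,10,14,10,1,1,3,42, …], period ℓ=10 (even) → k=9
a_0=21:  p_0=21·1+0=21,  q_0=21·0+1=1
a_1=3:  p_1=3·21+1=64,  q_1=3·1+0=3
a_2=1:  p_2=1·64+21=85,  q_2=1·3+1=4
a_3=1:  p_3=1·85+64=149,  q_3=1·4+3=7
a_4=10:  p_4=10·149+85=1575,  q_4=10·7+4=74
a_5=14:  p_5=14·1575+149=22199,  q_5=14·74+7=1043
a_6=10:  p_6=10·22199+1575=223565,  q_6=10·1043+74=10504
…
a_8=1:  p_8=1·245764+223565=469329,  q_8=1·11547+10504=22051
a_9=3:  p_9=3·469329+245764=1653751,  q_9=3·22051+11547=77700
→ (1653751, 77700).  Check: 1653751²=2734892370001, 453·77700²=2734892370000, difference 1.
k=2:  x_2 = 1653751·1653751+453·77700·77700 = 5469784740001,  y_2 = 1653751·77700+77700·1653751 = 256992905400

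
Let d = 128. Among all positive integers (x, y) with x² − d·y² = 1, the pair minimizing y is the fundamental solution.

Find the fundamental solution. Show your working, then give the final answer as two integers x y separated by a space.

577 51

[11; 3,5,3,22] for √128; ℓ=4 ⇒ convergent index 3
a_0=11:  p_0=11·1+0=11,  q_0=11·0+1=1
…
a_2=5:  p_2=5·34+11=181,  q_2=5·3+1=16
a_3=3:  p_3=3·181+34=577,  q_3=3·16+3=51
→ (577, 51).  Check: 577²=332929, 128·51²=332928, difference 1.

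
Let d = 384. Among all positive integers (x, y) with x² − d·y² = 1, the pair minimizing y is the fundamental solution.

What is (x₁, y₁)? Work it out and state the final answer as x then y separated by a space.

d=384: √d = [19; 1,1,2,9,2,1,1,38] (ℓ=8, even), read p_7/q_7
a_0=19:  p_0=19·1+0=19,  q_0=19·0+1=1
a_1=1:  p_1=1·19+1=20,  q_1=1·1+0=1
a_2=1:  p_2=1·20+19=39,  q_2=1·1+1=2
a_3=2:  p_3=2·39+20=98,  q_3=2·2+1=5
a_4=9:  p_4=9·98+39=921,  q_4=9·5+2=47
a_5=2:  p_5=2·921+98=1940,  q_5=2·47+5=99
a_6=1:  p_6=1·1940+921=2861,  q_6=1·99+47=146
a_7=1:  p_7=1·2861+1940=4801,  q_7=1·146+99=245
(x₁, y₁) = (4801, 245);  4801² − 384·245² = 1 ✓

4801 245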